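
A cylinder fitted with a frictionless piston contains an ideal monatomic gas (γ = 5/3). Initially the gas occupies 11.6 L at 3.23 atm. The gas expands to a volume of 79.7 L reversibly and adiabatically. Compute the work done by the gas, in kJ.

W ≈ 4.12 kJ

P₂ = P₁(V₁/V₂)^γ = 3.23×(11.6/79.7)^(5/3) = 0.1301 atm.
For a reversible adiabat, W_by_gas = (P₁V₁ − P₂V₂)/(γ−1).
W_by = (327300×0.0116 − 13180×0.0797) / (2/3) = 4119 J.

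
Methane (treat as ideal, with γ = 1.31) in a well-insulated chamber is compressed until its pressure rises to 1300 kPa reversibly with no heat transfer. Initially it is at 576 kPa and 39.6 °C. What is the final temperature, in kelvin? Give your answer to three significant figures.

Adiabatic: T₂/T₁ = (P₂/P₁)^((γ−1)/γ).
T₁ = 39.6 °C = 312.8 K.
T₂ = 312.8 × (1300/576)^(0.237) = 379.2 K.

T₂ ≈ 379 K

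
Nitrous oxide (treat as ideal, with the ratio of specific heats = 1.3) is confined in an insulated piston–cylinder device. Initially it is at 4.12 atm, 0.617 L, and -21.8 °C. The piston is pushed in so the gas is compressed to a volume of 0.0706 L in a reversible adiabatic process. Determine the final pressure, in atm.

Adiabatic: P₁V₁^γ = P₂V₂^γ ⇒ P₂ = P₁ (V₁/V₂)^γ.
P₂ = 4.12 × (0.617/0.0706)^(1.3) = 69 atm.

P₂ ≈ 69.0 atm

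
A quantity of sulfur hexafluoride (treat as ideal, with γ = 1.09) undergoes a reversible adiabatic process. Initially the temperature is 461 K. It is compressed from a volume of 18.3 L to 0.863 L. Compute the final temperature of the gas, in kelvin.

T₂ ≈ 607 K

For a reversible adiabat TV^(γ−1) is constant, so T₂ = T₁ (V₁/V₂)^(γ−1).
T₂ = 461 × (18.3/0.863)^(0.09) = 606.8 K.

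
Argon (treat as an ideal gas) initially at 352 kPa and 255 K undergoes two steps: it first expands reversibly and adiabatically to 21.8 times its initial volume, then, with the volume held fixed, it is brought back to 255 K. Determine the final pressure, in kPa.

P₃ ≈ 16.1 kPa

For a monatomic ideal gas γ = 5/3.
Adiabatic step (PV^γ = const): P₂ = 352×(1/21.8)^(5/3) = 2.069 kPa; T₂ = 255×(1/21.8)^(2/3) = 32.68 K.
Isochoric: P₃ = P₂(T₃/T₂) = 2.069 × (255/32.68) = 16.15 kPa.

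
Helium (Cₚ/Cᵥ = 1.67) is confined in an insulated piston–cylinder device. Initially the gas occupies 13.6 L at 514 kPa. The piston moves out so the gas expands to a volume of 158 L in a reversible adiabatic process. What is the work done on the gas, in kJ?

P₂ = P₁(V₁/V₂)^γ = 514×(13.6/158)^(1.67) = 8.555 kPa.
For a reversible adiabat, W_by_gas = (P₁V₁ − P₂V₂)/(γ−1).
W_by = (514000×0.0136 − 8555×0.158) / (0.67) = 8416 J.
W_on_gas = −W_by = -8416 J.

W ≈ -8.42 kJ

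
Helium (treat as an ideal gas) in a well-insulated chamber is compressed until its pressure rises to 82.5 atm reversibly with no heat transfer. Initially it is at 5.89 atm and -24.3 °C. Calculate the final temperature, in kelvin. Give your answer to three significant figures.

Adiabatic: T₂/T₁ = (P₂/P₁)^((γ−1)/γ).
For a monatomic ideal gas γ = 5/3, so (γ−1)/γ = 2/5.
T₁ = -24.3 °C = 248.8 K.
T₂ = 248.8 × (82.5/5.89)^(2/5) = 715.3 K.

T₂ ≈ 715 K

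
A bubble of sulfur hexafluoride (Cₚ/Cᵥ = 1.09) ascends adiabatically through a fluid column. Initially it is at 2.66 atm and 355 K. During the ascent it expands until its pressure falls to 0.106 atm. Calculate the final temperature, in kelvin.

T₂ ≈ 272 K

Adiabatic: T₂/T₁ = (P₂/P₁)^((γ−1)/γ).
T₂ = 355 × (0.106/2.66)^(0.0826) = 272.1 K.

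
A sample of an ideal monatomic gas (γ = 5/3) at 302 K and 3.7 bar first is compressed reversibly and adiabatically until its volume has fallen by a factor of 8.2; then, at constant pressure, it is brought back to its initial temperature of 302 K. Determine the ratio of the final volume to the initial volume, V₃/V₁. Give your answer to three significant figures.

Adiabatic step: V₂/V₁ = 0.122; T₂ = T₁·8.2^(2/3) = 1228 K.
Isobaric step: V₃/V₂ = T₃/T₂ = 302/1228.
V₃/V₁ = (V₂/V₁)(V₃/V₂) = 0.122 × (302/1228) = 0.02999.

V₃/V₁ ≈ 0.0300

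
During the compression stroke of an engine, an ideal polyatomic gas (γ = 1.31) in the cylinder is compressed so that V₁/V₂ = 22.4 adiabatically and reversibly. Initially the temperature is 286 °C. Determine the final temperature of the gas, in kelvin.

Adiabatic: T₁V₁^(γ−1) = T₂V₂^(γ−1) ⇒ T₂ = T₁ (V₁/V₂)^(γ−1).
T₁ = 286 °C = 559.1 K.
T₂ = 559.1 × 22.4^(0.31) = 1466 K.

T₂ ≈ 1470 K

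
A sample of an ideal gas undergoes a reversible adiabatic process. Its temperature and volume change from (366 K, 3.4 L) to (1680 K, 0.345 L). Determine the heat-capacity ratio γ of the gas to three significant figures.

γ ≈ 1.67

TV^(γ−1) = const ⇒ γ − 1 = ln(T₂/T₁) / ln(V₁/V₂).
γ = 1 + ln(1680/366) / ln(3.4/0.345) = 1.666.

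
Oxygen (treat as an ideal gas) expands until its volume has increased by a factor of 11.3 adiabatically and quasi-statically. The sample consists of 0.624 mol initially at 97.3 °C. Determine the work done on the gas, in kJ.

W ≈ -2.98 kJ

For a reversible adiabat TV^(γ−1) is constant, so T₂ = T₁ (V₁/V₂)^(γ−1).
γ = 7/5 for a diatomic ideal gas, so γ−1 = 2/5.
T₁ = 97.3 °C = 370.4 K.
T₂ = 370.4 × (1/11.3)^(2/5) = 140.4 K.
Q = 0, so ΔU = W_on_gas = nCᵥΔT with Cᵥ = R/(γ−1) = 20.79 J/(mol·K).
ΔU = 0.624 × 20.79 × (140.4 − 370.4) = -2983 J.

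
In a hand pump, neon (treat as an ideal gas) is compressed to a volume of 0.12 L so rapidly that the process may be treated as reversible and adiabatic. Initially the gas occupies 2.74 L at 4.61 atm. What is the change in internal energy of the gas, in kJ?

ΔU ≈ 13.5 kJ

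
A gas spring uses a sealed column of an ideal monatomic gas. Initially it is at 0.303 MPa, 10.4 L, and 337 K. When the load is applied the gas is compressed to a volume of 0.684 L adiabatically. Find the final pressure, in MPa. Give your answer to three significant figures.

P₂ ≈ 28.3 MPa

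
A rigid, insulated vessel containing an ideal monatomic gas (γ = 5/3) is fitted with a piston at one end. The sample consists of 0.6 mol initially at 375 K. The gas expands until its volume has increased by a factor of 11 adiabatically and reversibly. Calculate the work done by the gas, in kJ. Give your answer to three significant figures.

W ≈ 2.24 kJ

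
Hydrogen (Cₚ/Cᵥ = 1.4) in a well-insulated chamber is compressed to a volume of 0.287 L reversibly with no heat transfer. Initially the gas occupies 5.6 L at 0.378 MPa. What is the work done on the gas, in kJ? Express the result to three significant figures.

W ≈ 12.1 kJ

P₂ = P₁(V₁/V₂)^γ = 0.378×(5.6/0.287)^(1.4) = 24.21 MPa.
For a reversible adiabat, W_by_gas = (P₁V₁ − P₂V₂)/(γ−1).
W_by = (378000×0.0056 − 2.421×10^7×0.000287) / (0.4) = -12080 J.
W_on_gas = −W_by = 12080 J.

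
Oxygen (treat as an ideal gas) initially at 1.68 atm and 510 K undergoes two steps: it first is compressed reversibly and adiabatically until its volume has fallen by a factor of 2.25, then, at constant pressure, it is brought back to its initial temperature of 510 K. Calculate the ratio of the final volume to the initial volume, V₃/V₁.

For a diatomic ideal gas γ = 7/5.
Adiabatic step: V₂/V₁ = 0.4444; T₂ = T₁·2.25^(2/5) = 705.4 K.
Isobaric step: V₃/V₂ = T₃/T₂ = 510/705.4.
V₃/V₁ = (V₂/V₁)(V₃/V₂) = 0.4444 × (510/705.4) = 0.3213.

V₃/V₁ ≈ 0.321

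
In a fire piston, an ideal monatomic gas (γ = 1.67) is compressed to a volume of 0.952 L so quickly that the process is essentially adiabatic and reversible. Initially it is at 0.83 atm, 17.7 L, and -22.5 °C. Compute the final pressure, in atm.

P₂ ≈ 109 atm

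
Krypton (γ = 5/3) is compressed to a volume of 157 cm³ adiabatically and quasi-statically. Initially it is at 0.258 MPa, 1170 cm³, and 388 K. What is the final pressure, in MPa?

P₂ ≈ 7.34 MPa

Since PV^γ is constant along a reversible adiabat, P₂ = P₁ (V₁/V₂)^γ.
P₂ = 0.258 × (1170/157)^(5/3) = 7.336 MPa.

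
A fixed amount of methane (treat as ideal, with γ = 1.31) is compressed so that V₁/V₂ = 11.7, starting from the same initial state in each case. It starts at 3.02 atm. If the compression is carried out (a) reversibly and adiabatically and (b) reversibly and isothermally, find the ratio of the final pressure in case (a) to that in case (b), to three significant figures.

Isothermal: P_b = P₁(V₁/V₂) = 3.02×11.7.
Adiabatic: P_a = P₁(V₁/V₂)^γ = 3.02×11.7^(1.31).
P_a/P_b = (V₁/V₂)^(γ−1) = 11.7^(0.31) = 2.144.

P_adiabatic / P_isothermal ≈ 2.14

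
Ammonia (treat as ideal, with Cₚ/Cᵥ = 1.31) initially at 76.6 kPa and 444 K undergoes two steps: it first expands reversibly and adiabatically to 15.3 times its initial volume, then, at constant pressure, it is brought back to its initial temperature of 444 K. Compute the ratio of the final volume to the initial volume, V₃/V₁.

V₃/V₁ ≈ 35.6

Adiabatic step: V₂/V₁ = 15.3; T₂ = T₁·(1/15.3)^(0.31) = 190.6 K.
Isobaric step: V₃/V₂ = T₃/T₂ = 444/190.6.
V₃/V₁ = (V₂/V₁)(V₃/V₂) = 15.3 × (444/190.6) = 35.64.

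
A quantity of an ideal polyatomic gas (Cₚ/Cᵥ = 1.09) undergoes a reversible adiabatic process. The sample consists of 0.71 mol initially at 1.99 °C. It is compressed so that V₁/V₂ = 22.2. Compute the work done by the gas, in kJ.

For a reversible adiabat TV^(γ−1) is constant, so T₂ = T₁ (V₁/V₂)^(γ−1).
T₁ = 1.99 °C = 275.1 K.
T₂ = 275.1 × 22.2^(0.09) = 363.7 K.
Q = 0, so ΔU = W_on_gas = nCᵥΔT with Cᵥ = R/(γ−1) = 92.38 J/(mol·K).
ΔU = 0.71 × 92.38 × (363.7 − 275.1) = 5808 J.
Work done by the gas = −ΔU = -5808 J.

W ≈ -5.81 kJ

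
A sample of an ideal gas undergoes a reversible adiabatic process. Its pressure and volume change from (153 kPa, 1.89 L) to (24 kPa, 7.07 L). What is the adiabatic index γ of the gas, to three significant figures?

γ ≈ 1.40

PV^γ = const ⇒ γ = ln(P₂/P₁) / ln(V₁/V₂).
γ = ln(24/153) / ln(1.89/7.07) = 1.404.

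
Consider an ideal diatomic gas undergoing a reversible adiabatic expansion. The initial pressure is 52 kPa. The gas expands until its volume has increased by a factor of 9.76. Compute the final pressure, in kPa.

Adiabatic: P₁V₁^γ = P₂V₂^γ ⇒ P₂ = P₁ (V₁/V₂)^γ.
For a diatomic ideal gas γ = 7/5.
P₂ = 52 × (1/9.76)^(7/5) = 2.142 kPa.

P₂ ≈ 2.14 kPa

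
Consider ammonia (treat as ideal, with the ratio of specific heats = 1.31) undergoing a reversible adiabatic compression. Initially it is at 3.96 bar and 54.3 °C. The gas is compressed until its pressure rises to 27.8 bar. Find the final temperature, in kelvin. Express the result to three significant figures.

T₂ ≈ 519 K

Adiabatic: T₂/T₁ = (P₂/P₁)^((γ−1)/γ).
T₁ = 54.3 °C = 327.4 K.
T₂ = 327.4 × (27.8/3.96)^(0.237) = 519.3 K.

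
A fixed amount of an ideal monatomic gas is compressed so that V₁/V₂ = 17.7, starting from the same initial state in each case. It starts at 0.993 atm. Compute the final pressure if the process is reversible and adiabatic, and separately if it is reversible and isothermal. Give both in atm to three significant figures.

For a monatomic ideal gas γ = 5/3.
Isothermal: P₂ = P₁(V₁/V₂) = 0.993×17.7 = 17.58 atm.
Adiabatic: P₂ = P₁(V₁/V₂)^γ = 0.993×17.7^(5/3) = 119.4 atm.

adiabatic: 119 atm; isothermal: 17.6 atm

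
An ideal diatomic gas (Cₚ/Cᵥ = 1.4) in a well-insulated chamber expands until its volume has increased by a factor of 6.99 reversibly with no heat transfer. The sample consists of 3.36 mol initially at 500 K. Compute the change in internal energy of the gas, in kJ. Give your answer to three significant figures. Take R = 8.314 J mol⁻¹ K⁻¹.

For a reversible adiabat TV^(γ−1) is constant, so T₂ = T₁ (V₁/V₂)^(γ−1).
T₂ = 500 × (1/6.99)^(0.4) = 229.7 K.
Q = 0, so ΔU = W_on_gas = nCᵥΔT with Cᵥ = R/(γ−1) = 20.79 J/(mol·K).
ΔU = 3.36 × 20.79 × (229.7 − 500) = -18880 J.

ΔU ≈ -18.9 kJ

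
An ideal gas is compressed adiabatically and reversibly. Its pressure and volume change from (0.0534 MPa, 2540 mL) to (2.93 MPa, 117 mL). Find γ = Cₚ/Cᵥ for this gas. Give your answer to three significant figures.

γ ≈ 1.30

PV^γ = const ⇒ γ = ln(P₂/P₁) / ln(V₁/V₂).
γ = ln(2.93/0.0534) / ln(2540/117) = 1.301.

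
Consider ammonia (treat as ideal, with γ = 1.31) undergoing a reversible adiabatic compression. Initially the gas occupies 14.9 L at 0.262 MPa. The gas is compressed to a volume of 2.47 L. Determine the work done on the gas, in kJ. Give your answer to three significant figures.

W ≈ 9.39 kJ

P₂ = P₁(V₁/V₂)^γ = 0.262×(14.9/2.47)^(1.31) = 2.759 MPa.
For a reversible adiabat, W_by_gas = (P₁V₁ − P₂V₂)/(γ−1).
W_by = (262000×0.0149 − 2.759×10^6×0.00247) / (0.31) = -9390 J.
W_on_gas = −W_by = 9390 J.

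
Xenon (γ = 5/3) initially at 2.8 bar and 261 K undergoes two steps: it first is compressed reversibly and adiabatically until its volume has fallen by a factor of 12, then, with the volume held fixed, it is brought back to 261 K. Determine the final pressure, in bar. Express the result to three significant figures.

Adiabatic step (PV^γ = const): P₂ = 2.8×12^(5/3) = 176.1 bar; T₂ = 261×12^(2/3) = 1368 K.
Isochoric: P₃ = P₂(T₃/T₂) = 176.1 × (261/1368) = 33.6 bar.

P₃ ≈ 33.6 bar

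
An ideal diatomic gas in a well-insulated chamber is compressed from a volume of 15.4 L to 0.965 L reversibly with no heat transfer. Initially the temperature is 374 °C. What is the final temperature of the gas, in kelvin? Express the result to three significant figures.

T₂ ≈ 1960 K

For a reversible adiabat TV^(γ−1) is constant, so T₂ = T₁ (V₁/V₂)^(γ−1).
For a diatomic ideal gas γ = 7/5, so γ−1 = 2/5.
T₁ = 374 °C = 647.1 K.
T₂ = 647.1 × (15.4/0.965)^(2/5) = 1960 K.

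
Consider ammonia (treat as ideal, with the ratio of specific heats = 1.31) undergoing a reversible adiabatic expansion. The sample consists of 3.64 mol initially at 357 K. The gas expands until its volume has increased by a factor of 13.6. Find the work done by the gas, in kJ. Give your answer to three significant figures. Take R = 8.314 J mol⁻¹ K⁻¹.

W ≈ 19.3 kJ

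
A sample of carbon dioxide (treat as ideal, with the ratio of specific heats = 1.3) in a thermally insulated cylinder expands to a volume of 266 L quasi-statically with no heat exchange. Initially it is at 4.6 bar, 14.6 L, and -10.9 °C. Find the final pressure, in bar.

P₂ ≈ 0.106 bar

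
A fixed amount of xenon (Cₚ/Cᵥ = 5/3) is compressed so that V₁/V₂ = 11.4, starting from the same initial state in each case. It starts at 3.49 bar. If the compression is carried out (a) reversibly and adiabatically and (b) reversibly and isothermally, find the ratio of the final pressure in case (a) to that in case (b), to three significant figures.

Isothermal: P_b = P₁(V₁/V₂) = 3.49×11.4.
Adiabatic: P_a = P₁(V₁/V₂)^γ = 3.49×11.4^(5/3).
P_a/P_b = (V₁/V₂)^(γ−1) = 11.4^(2/3) = 5.065.

P_adiabatic / P_isothermal ≈ 5.07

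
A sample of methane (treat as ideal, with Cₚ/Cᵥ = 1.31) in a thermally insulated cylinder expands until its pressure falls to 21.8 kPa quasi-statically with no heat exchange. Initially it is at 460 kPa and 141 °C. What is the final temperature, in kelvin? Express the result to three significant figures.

Adiabatic: T₂/T₁ = (P₂/P₁)^((γ−1)/γ).
T₁ = 141 °C = 414.1 K.
T₂ = 414.1 × (21.8/460)^(0.237) = 201.3 K.

T₂ ≈ 201 K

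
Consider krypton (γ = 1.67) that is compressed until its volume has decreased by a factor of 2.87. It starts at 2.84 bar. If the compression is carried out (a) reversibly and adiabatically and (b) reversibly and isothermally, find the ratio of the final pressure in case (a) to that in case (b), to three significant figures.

Isothermal: P_b = P₁(V₁/V₂) = 2.84×2.87.
Adiabatic: P_a = P₁(V₁/V₂)^γ = 2.84×2.87^(1.67).
P_a/P_b = (V₁/V₂)^(γ−1) = 2.87^(0.67) = 2.027.

P_adiabatic / P_isothermal ≈ 2.03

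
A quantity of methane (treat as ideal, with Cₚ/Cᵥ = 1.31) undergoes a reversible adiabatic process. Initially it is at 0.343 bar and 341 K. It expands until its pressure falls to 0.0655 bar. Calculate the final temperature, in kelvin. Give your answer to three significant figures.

T₂ ≈ 230 K

Adiabatic: T₂/T₁ = (P₂/P₁)^((γ−1)/γ).
T₂ = 341 × (0.0655/0.343)^(0.237) = 230.5 K.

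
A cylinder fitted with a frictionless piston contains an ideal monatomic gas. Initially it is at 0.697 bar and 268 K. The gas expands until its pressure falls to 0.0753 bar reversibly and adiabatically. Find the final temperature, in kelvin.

T₂ ≈ 110 K

Adiabatic: T₂/T₁ = (P₂/P₁)^((γ−1)/γ).
For a monatomic ideal gas γ = 5/3, so (γ−1)/γ = 2/5.
T₂ = 268 × (0.0753/0.697)^(2/5) = 110 K.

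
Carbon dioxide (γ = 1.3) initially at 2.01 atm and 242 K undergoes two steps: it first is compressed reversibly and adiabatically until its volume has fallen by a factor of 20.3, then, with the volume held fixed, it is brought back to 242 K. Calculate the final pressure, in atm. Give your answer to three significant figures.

P₃ ≈ 40.8 atm

Adiabatic step (PV^γ = const): P₂ = 2.01×20.3^(1.3) = 100.7 atm; T₂ = 242×20.3^(0.3) = 597.1 K.
Isochoric: P₃ = P₂(T₃/T₂) = 100.7 × (242/597.1) = 40.8 atm.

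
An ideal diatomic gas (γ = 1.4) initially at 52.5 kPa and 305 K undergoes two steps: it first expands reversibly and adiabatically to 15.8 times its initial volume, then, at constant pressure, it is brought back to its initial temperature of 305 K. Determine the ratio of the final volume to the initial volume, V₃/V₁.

Adiabatic step: V₂/V₁ = 15.8; T₂ = T₁·(1/15.8)^(0.4) = 101.1 K.
Isobaric step: V₃/V₂ = T₃/T₂ = 305/101.1.
V₃/V₁ = (V₂/V₁)(V₃/V₂) = 15.8 × (305/101.1) = 47.66.

V₃/V₁ ≈ 47.7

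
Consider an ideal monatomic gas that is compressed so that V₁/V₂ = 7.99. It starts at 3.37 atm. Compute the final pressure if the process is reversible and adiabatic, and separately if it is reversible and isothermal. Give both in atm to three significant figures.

For a monatomic ideal gas γ = 5/3.
Isothermal: P₂ = P₁(V₁/V₂) = 3.37×7.99 = 26.93 atm.
Adiabatic: P₂ = P₁(V₁/V₂)^γ = 3.37×7.99^(5/3) = 107.6 atm.

adiabatic: 108 atm; isothermal: 26.9 atm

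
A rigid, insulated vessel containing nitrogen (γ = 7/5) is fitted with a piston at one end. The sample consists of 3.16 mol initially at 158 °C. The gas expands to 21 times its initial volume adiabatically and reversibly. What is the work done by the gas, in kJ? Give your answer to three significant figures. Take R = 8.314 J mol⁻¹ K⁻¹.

W ≈ 19.9 kJ

For a reversible adiabat TV^(γ−1) is constant, so T₂ = T₁ (V₁/V₂)^(γ−1).
T₁ = 158 °C = 431.1 K.
T₂ = 431.1 × (1/21)^(2/5) = 127.6 K.
Q = 0, so ΔU = W_on_gas = nCᵥΔT with Cᵥ = R/(γ−1) = 20.79 J/(mol·K).
ΔU = 3.16 × 20.79 × (127.6 − 431.1) = -19940 J.
Work done by the gas = −ΔU = 19940 J.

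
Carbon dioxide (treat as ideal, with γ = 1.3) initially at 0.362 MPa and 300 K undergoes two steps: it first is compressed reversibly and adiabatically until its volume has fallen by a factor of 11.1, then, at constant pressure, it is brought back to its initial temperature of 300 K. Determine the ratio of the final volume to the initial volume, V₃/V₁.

V₃/V₁ ≈ 0.0438

Adiabatic step: V₂/V₁ = 0.09009; T₂ = T₁·11.1^(0.3) = 617.6 K.
Isobaric step: V₃/V₂ = T₃/T₂ = 300/617.6.
V₃/V₁ = (V₂/V₁)(V₃/V₂) = 0.09009 × (300/617.6) = 0.04376.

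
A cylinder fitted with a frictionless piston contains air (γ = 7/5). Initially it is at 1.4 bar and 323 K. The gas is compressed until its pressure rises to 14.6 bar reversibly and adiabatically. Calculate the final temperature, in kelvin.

T₂ ≈ 631 K

Adiabatic: T₂/T₁ = (P₂/P₁)^((γ−1)/γ).
T₂ = 323 × (14.6/1.4)^(2/7) = 631.1 K.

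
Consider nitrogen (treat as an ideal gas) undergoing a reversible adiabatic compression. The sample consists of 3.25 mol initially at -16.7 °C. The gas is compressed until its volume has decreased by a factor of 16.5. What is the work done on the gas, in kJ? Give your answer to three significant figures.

W ≈ 35.8 kJ

Adiabatic: T₁V₁^(γ−1) = T₂V₂^(γ−1) ⇒ T₂ = T₁ (V₁/V₂)^(γ−1).
γ = 7/5 for a diatomic ideal gas, so γ−1 = 2/5.
T₁ = -16.7 °C = 256.4 K.
T₂ = 256.4 × 16.5^(2/5) = 787 K.
Q = 0, so ΔU = W_on_gas = nCᵥΔT with Cᵥ = R/(γ−1) = 20.79 J/(mol·K).
ΔU = 3.25 × 20.79 × (787 − 256.4) = 35840 J.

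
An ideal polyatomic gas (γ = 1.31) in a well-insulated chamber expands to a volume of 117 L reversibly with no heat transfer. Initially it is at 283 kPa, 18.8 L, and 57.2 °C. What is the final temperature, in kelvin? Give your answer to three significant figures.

Adiabatic: T₁V₁^(γ−1) = T₂V₂^(γ−1) ⇒ T₂ = T₁ (V₁/V₂)^(γ−1).
T₁ = 57.2 °C = 330.3 K.
T₂ = 330.3 × (18.8/117)^(0.31) = 187.4 K.

T₂ ≈ 187 K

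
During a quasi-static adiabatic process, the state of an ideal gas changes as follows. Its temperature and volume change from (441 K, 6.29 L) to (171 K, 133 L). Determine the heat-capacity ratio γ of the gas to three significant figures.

γ ≈ 1.31

TV^(γ−1) = const ⇒ γ − 1 = ln(T₂/T₁) / ln(V₁/V₂).
γ = 1 + ln(171/441) / ln(6.29/133) = 1.31.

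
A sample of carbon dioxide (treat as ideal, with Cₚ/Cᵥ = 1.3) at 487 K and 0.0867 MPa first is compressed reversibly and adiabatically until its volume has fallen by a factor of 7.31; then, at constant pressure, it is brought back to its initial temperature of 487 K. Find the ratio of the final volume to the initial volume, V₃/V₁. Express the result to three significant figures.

V₃/V₁ ≈ 0.0753

Adiabatic step: V₂/V₁ = 0.1368; T₂ = T₁·7.31^(0.3) = 884.5 K.
Isobaric step: V₃/V₂ = T₃/T₂ = 487/884.5.
V₃/V₁ = (V₂/V₁)(V₃/V₂) = 0.1368 × (487/884.5) = 0.07532.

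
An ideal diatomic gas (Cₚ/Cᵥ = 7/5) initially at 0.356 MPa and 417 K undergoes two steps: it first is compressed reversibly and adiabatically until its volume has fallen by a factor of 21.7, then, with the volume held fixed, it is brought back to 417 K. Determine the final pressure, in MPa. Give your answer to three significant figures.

P₃ ≈ 7.73 MPa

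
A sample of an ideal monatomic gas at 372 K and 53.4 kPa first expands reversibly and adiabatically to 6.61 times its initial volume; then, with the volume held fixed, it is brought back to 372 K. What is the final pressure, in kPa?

P₃ ≈ 8.08 kPa

For a monatomic ideal gas γ = 5/3.
Adiabatic step (PV^γ = const): P₂ = 53.4×(1/6.61)^(5/3) = 2.294 kPa; T₂ = 372×(1/6.61)^(2/3) = 105.6 K.
Isochoric: P₃ = P₂(T₃/T₂) = 2.294 × (372/105.6) = 8.079 kPa.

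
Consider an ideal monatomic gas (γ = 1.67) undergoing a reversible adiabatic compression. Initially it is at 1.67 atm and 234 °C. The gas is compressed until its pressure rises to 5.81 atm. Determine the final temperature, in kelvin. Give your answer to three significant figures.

T₂ ≈ 836 K

Adiabatic: T₂/T₁ = (P₂/P₁)^((γ−1)/γ).
T₁ = 234 °C = 507.1 K.
T₂ = 507.1 × (5.81/1.67)^(0.401) = 836.3 K.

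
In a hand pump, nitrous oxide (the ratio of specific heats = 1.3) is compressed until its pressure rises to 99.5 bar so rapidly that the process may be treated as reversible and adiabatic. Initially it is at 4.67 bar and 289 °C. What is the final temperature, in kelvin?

T₂ ≈ 1140 K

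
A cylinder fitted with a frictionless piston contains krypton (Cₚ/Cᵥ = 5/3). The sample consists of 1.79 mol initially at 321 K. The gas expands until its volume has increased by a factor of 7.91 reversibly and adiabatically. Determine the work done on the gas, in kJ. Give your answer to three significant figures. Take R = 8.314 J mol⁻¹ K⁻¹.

W ≈ -5.36 kJ

Adiabatic: T₁V₁^(γ−1) = T₂V₂^(γ−1) ⇒ T₂ = T₁ (V₁/V₂)^(γ−1).
T₂ = 321 × (1/7.91)^(2/3) = 80.86 K.
Q = 0, so ΔU = W_on_gas = nCᵥΔT with Cᵥ = R/(γ−1) = 12.47 J/(mol·K).
ΔU = 1.79 × 12.47 × (80.86 − 321) = -5361 J.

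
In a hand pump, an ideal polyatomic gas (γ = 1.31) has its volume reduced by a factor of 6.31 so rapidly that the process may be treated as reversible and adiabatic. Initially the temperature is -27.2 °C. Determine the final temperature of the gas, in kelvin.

T₂ ≈ 435 K

Adiabatic: T₁V₁^(γ−1) = T₂V₂^(γ−1) ⇒ T₂ = T₁ (V₁/V₂)^(γ−1).
T₁ = -27.2 °C = 245.9 K.
T₂ = 245.9 × 6.31^(0.31) = 435.4 K.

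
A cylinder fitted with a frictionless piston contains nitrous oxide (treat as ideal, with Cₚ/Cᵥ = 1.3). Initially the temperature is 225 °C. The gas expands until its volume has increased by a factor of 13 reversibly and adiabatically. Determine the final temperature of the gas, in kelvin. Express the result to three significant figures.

For a reversible adiabat TV^(γ−1) is constant, so T₂ = T₁ (V₁/V₂)^(γ−1).
T₁ = 225 °C = 498.1 K.
T₂ = 498.1 × (1/13)^(0.3) = 230.8 K.

T₂ ≈ 231 K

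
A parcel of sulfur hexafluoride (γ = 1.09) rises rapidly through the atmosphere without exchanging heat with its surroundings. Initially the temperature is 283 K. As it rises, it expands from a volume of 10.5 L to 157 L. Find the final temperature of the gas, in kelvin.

T₂ ≈ 222 K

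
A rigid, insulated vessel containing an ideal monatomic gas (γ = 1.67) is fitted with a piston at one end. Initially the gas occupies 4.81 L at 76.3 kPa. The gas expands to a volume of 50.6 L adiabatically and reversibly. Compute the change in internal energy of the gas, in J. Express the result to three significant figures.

ΔU ≈ -435 J

P₂ = P₁(V₁/V₂)^γ = 76.3×(4.81/50.6)^(1.67) = 1.499 kPa.
For a reversible adiabat, W_by_gas = (P₁V₁ − P₂V₂)/(γ−1).
W_by = (76300×0.00481 − 1499×0.0506) / (0.67) = 434.6 J.
Q = 0 ⇒ ΔU = −W_by = -434.6 J.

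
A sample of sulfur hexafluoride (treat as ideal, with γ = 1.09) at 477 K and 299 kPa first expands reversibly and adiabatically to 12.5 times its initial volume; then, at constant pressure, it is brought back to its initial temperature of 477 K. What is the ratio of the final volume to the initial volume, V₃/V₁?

V₃/V₁ ≈ 15.7

Adiabatic step: V₂/V₁ = 12.5; T₂ = T₁·(1/12.5)^(0.09) = 380 K.
Isobaric step: V₃/V₂ = T₃/T₂ = 477/380.
V₃/V₁ = (V₂/V₁)(V₃/V₂) = 12.5 × (477/380) = 15.69.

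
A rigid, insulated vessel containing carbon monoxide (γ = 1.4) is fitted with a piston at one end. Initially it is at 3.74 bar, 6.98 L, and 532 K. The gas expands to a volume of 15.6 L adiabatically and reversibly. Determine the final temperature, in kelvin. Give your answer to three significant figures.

T₂ ≈ 386 K

For a reversible adiabat TV^(γ−1) is constant, so T₂ = T₁ (V₁/V₂)^(γ−1).
T₂ = 532 × (6.98/15.6)^(0.4) = 385.7 K.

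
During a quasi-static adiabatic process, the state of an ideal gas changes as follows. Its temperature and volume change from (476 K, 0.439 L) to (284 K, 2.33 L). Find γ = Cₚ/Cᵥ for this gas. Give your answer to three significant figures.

TV^(γ−1) = const ⇒ γ − 1 = ln(T₂/T₁) / ln(V₁/V₂).
γ = 1 + ln(284/476) / ln(0.439/2.33) = 1.309.

γ ≈ 1.31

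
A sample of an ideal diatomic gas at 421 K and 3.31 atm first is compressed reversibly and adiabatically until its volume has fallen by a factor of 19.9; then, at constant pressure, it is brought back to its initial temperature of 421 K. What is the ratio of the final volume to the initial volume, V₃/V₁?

For a diatomic ideal gas γ = 7/5.
Adiabatic step: V₂/V₁ = 0.05025; T₂ = T₁·19.9^(2/5) = 1393 K.
Isobaric step: V₃/V₂ = T₃/T₂ = 421/1393.
V₃/V₁ = (V₂/V₁)(V₃/V₂) = 0.05025 × (421/1393) = 0.01519.

V₃/V₁ ≈ 0.0152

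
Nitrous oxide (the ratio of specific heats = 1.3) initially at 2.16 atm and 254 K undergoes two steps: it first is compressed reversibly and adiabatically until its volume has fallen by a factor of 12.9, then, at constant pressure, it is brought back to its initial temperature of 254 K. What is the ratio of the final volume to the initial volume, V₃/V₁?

Adiabatic step: V₂/V₁ = 0.07752; T₂ = T₁·12.9^(0.3) = 547 K.
Isobaric step: V₃/V₂ = T₃/T₂ = 254/547.
V₃/V₁ = (V₂/V₁)(V₃/V₂) = 0.07752 × (254/547) = 0.03599.

V₃/V₁ ≈ 0.0360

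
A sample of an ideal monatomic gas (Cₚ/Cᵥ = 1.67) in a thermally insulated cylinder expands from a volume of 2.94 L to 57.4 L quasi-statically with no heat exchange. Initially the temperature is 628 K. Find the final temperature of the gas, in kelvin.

For a reversible adiabat TV^(γ−1) is constant, so T₂ = T₁ (V₁/V₂)^(γ−1).
T₂ = 628 × (2.94/57.4)^(0.67) = 85.76 K.

T₂ ≈ 85.8 K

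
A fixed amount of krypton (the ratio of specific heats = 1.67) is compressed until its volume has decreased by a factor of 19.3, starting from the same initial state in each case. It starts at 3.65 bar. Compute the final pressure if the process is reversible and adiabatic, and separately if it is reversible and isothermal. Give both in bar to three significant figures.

Isothermal: P₂ = P₁(V₁/V₂) = 3.65×19.3 = 70.45 bar.
Adiabatic: P₂ = P₁(V₁/V₂)^γ = 3.65×19.3^(1.67) = 511.9 bar.

adiabatic: 512 bar; isothermal: 70.4 bar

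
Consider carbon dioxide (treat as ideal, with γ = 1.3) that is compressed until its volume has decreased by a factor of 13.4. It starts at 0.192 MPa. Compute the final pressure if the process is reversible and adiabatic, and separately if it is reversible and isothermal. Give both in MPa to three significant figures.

adiabatic: 5.60 MPa; isothermal: 2.57 MPa

Isothermal: P₂ = P₁(V₁/V₂) = 0.192×13.4 = 2.573 MPa.
Adiabatic: P₂ = P₁(V₁/V₂)^γ = 0.192×13.4^(1.3) = 5.605 MPa.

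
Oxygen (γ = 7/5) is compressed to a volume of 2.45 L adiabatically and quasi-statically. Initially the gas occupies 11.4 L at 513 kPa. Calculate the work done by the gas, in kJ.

W ≈ -12.4 kJ

P₂ = P₁(V₁/V₂)^γ = 513×(11.4/2.45)^(7/5) = 4415 kPa.
For a reversible adiabat, W_by_gas = (P₁V₁ − P₂V₂)/(γ−1).
W_by = (513000×0.0114 − 4.415×10^6×0.00245) / (2/5) = -12420 J.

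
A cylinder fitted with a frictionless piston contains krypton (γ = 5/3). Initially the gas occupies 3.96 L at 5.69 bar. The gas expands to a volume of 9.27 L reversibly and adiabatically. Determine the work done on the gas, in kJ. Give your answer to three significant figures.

W ≈ -1.46 kJ

P₂ = P₁(V₁/V₂)^γ = 5.69×(3.96/9.27)^(5/3) = 1.379 bar.
For a reversible adiabat, W_by_gas = (P₁V₁ − P₂V₂)/(γ−1).
W_by = (569000×0.00396 − 137900×0.00927) / (2/3) = 1463 J.
W_on_gas = −W_by = -1463 J.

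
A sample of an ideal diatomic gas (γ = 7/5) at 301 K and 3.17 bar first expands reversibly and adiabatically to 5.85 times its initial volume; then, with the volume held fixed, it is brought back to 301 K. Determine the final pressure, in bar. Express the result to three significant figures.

Adiabatic step (PV^γ = const): P₂ = 3.17×(1/5.85)^(7/5) = 0.2673 bar; T₂ = 301×(1/5.85)^(2/5) = 148.5 K.
Isochoric: P₃ = P₂(T₃/T₂) = 0.2673 × (301/148.5) = 0.5419 bar.

P₃ ≈ 0.542 bar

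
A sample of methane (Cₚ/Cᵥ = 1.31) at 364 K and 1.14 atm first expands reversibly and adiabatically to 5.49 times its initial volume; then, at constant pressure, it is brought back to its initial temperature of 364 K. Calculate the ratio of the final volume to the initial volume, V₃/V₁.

V₃/V₁ ≈ 9.31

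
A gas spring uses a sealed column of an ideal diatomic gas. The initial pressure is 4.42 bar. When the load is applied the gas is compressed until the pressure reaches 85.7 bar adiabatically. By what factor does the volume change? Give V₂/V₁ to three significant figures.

V₂/V₁ ≈ 0.120

From PV^γ = const, V₂/V₁ = (P₁/P₂)^(1/γ).
For a diatomic ideal gas γ = 7/5.
V₂/V₁ = (4.42/85.7)^(5/7) = 0.1203.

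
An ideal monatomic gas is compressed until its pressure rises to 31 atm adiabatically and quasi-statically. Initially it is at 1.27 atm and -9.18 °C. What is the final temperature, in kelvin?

T₂ ≈ 947 K

Adiabatic: T₂/T₁ = (P₂/P₁)^((γ−1)/γ).
For a monatomic ideal gas γ = 5/3, so (γ−1)/γ = 2/5.
T₁ = -9.18 °C = 264 K.
T₂ = 264 × (31/1.27)^(2/5) = 947.5 K.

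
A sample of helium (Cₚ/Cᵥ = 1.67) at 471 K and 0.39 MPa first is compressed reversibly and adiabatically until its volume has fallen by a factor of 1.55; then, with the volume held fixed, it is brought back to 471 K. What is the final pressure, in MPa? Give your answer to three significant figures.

P₃ ≈ 0.604 MPa

Adiabatic step (PV^γ = const): P₂ = 0.39×1.55^(1.67) = 0.8108 MPa; T₂ = 471×1.55^(0.67) = 631.7 K.
Isochoric: P₃ = P₂(T₃/T₂) = 0.8108 × (471/631.7) = 0.6045 MPa.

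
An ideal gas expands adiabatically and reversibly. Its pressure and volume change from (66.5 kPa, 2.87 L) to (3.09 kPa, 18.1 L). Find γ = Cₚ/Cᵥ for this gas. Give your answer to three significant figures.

PV^γ = const ⇒ γ = ln(P₂/P₁) / ln(V₁/V₂).
γ = ln(3.09/66.5) / ln(2.87/18.1) = 1.667.

γ ≈ 1.67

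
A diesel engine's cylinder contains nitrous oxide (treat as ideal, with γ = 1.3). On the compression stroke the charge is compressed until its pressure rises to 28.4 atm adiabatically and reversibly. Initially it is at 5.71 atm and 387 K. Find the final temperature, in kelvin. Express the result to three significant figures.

T₂ ≈ 560 K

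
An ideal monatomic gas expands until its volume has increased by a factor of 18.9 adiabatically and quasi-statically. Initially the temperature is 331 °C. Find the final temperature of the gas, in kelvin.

T₂ ≈ 85.1 K

Adiabatic: T₁V₁^(γ−1) = T₂V₂^(γ−1) ⇒ T₂ = T₁ (V₁/V₂)^(γ−1).
For a monatomic ideal gas γ = 5/3, so γ−1 = 2/3.
T₁ = 331 °C = 604.1 K.
T₂ = 604.1 × (1/18.9)^(2/3) = 85.15 K.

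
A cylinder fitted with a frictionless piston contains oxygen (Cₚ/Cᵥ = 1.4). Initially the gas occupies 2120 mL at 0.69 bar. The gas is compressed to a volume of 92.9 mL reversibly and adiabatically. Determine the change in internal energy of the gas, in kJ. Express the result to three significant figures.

P₂ = P₁(V₁/V₂)^γ = 0.69×(2120/92.9)^(1.4) = 55.02 bar.
For a reversible adiabat, W_by_gas = (P₁V₁ − P₂V₂)/(γ−1).
W_by = (69000×0.00212 − 5.502×10^6×9.29×10^-5) / (0.4) = -912.1 J.
Q = 0 ⇒ ΔU = −W_by = 912.1 J.

ΔU ≈ 0.912 kJ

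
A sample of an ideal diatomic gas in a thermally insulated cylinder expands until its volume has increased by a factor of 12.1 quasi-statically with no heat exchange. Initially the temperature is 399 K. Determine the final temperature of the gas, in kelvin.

T₂ ≈ 147 K

Adiabatic: T₁V₁^(γ−1) = T₂V₂^(γ−1) ⇒ T₂ = T₁ (V₁/V₂)^(γ−1).
For a diatomic ideal gas γ = 7/5, so γ−1 = 2/5.
T₂ = 399 × (1/12.1)^(2/5) = 147.2 K.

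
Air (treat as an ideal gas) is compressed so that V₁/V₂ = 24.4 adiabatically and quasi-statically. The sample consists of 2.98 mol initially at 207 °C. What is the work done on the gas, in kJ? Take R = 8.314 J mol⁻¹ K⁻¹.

For a reversible adiabat TV^(γ−1) is constant, so T₂ = T₁ (V₁/V₂)^(γ−1).
γ = 7/5 for a diatomic ideal gas, so γ−1 = 2/5.
T₁ = 207 °C = 480.1 K.
T₂ = 480.1 × 24.4^(2/5) = 1723 K.
Q = 0, so ΔU = W_on_gas = nCᵥΔT with Cᵥ = R/(γ−1) = 20.79 J/(mol·K).
ΔU = 2.98 × 20.79 × (1723 − 480.1) = 76990 J.

W ≈ 77.0 kJ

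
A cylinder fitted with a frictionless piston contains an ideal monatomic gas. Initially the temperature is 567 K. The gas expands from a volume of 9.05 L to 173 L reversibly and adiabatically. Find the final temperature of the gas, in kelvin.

Adiabatic: T₁V₁^(γ−1) = T₂V₂^(γ−1) ⇒ T₂ = T₁ (V₁/V₂)^(γ−1).
For a monatomic ideal gas γ = 5/3, so γ−1 = 2/3.
T₂ = 567 × (9.05/173)^(2/3) = 79.31 K.

T₂ ≈ 79.3 K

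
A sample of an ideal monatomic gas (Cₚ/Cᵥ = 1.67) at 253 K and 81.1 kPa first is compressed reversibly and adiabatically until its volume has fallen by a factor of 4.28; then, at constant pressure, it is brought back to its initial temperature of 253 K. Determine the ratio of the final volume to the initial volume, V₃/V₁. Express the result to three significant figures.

V₃/V₁ ≈ 0.0882

Adiabatic step: V₂/V₁ = 0.2336; T₂ = T₁·4.28^(0.67) = 670.2 K.
Isobaric step: V₃/V₂ = T₃/T₂ = 253/670.2.
V₃/V₁ = (V₂/V₁)(V₃/V₂) = 0.2336 × (253/670.2) = 0.0882.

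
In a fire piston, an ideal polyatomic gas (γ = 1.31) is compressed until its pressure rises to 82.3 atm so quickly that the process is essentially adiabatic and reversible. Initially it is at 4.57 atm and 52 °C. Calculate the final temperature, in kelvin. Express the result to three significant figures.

T₂ ≈ 644 K

Adiabatic: T₂/T₁ = (P₂/P₁)^((γ−1)/γ).
T₁ = 52 °C = 325.1 K.
T₂ = 325.1 × (82.3/4.57)^(0.237) = 644.4 K.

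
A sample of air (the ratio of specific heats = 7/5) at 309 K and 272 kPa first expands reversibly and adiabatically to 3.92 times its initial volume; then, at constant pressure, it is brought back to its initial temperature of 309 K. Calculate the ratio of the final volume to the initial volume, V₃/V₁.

V₃/V₁ ≈ 6.77

Adiabatic step: V₂/V₁ = 3.92; T₂ = T₁·(1/3.92)^(2/5) = 178.9 K.
Isobaric step: V₃/V₂ = T₃/T₂ = 309/178.9.
V₃/V₁ = (V₂/V₁)(V₃/V₂) = 3.92 × (309/178.9) = 6.77.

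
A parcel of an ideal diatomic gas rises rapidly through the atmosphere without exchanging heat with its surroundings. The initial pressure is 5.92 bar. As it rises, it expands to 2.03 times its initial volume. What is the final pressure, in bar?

P₂ ≈ 2.20 bar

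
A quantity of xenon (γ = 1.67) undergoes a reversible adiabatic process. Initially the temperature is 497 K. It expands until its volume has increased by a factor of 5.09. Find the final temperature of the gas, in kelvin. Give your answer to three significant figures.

Adiabatic: T₁V₁^(γ−1) = T₂V₂^(γ−1) ⇒ T₂ = T₁ (V₁/V₂)^(γ−1).
T₂ = 497 × (1/5.09)^(0.67) = 167.1 K.

T₂ ≈ 167 K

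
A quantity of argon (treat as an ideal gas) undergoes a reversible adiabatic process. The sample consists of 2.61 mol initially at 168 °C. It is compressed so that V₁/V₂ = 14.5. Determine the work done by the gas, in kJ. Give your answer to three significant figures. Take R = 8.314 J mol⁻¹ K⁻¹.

For a reversible adiabat TV^(γ−1) is constant, so T₂ = T₁ (V₁/V₂)^(γ−1).
γ = 5/3 for a monatomic ideal gas, so γ−1 = 2/3.
T₁ = 168 °C = 441.1 K.
T₂ = 441.1 × 14.5^(2/3) = 2623 K.
Q = 0, so ΔU = W_on_gas = nCᵥΔT with Cᵥ = R/(γ−1) = 12.47 J/(mol·K).
ΔU = 2.61 × 12.47 × (2623 − 441.1) = 71020 J.
Work done by the gas = −ΔU = -71020 J.

W ≈ -71.0 kJ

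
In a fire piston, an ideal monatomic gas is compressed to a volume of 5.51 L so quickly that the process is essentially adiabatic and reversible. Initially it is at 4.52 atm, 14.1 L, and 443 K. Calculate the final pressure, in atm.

Since PV^γ is constant along a reversible adiabat, P₂ = P₁ (V₁/V₂)^γ.
γ = 5/3 for a monatomic ideal gas.
P₂ = 4.52 × (14.1/5.51)^(5/3) = 21.64 atm.

P₂ ≈ 21.6 atm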